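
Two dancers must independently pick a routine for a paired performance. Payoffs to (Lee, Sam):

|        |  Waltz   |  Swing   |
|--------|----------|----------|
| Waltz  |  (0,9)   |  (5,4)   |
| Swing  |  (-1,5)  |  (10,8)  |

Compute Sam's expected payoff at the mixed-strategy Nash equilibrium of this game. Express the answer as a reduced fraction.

13/2

Lee mixes with probability p on Waltz, chosen so Sam is indifferent: 9p + 5(1−p) = 4p + 8(1−p) gives p = 3/8.
Sam's expected payoff is 9·3/8 + 5·5/8 = 13/2.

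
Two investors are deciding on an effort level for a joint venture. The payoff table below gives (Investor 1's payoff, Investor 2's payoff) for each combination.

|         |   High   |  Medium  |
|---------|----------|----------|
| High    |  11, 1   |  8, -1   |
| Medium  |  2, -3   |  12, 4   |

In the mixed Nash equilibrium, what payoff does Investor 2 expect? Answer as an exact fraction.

1/9

Investor 1 mixes with probability p on High, chosen so Investor 2 is indifferent: 1p + (-3)(1−p) = (-1)p + 4(1−p) gives p = 7/9.
Investor 2's expected payoff is 1·7/9 + (-3)·2/9 = 1/9.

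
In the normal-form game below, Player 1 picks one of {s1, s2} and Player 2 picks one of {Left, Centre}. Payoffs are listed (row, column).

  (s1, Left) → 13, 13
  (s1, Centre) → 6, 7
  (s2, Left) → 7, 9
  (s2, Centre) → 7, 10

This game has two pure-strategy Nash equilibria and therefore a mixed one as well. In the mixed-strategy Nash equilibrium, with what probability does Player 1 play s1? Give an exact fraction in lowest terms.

1/7

Player 1's mix p on s1 must make Player 2 indifferent between Left and Centre.
Player 2's payoff from Left: 13p + 9(1−p). From Centre: 7p + 10(1−p).
Set equal: 6p = 1(1−p) → p = 1/7.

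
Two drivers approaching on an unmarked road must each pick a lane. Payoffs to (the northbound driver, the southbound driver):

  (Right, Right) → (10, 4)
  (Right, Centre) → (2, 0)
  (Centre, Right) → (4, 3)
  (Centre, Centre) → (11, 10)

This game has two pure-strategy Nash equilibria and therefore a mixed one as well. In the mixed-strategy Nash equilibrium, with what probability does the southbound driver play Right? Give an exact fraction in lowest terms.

The southbound driver's mix q on Right must make the northbound driver indifferent between Right and Centre.
The northbound driver's payoff from Right: 10q + 2(1−q). From Centre: 4q + 11(1−q).
Set equal: 6q = 9(1−q) → q = 9/15 = 3/5.

3/5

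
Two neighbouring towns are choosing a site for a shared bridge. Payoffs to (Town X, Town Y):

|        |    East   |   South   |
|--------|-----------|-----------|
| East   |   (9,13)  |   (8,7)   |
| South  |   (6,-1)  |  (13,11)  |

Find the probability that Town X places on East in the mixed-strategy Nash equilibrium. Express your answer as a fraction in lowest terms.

Town X's mix p on East must make Town Y indifferent between East and South.
Town Y's payoff from East: 13p + (-1)(1−p). From South: 7p + 11(1−p).
Set equal: 6p = 12(1−p) → p = 12/18 = 2/3.

2/3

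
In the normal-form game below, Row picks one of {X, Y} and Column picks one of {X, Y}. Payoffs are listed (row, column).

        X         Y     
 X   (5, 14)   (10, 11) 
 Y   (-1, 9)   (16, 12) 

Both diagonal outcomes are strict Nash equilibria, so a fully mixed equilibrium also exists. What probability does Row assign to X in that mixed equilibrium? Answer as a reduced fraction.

1/2

Row's mix p on X must make Column indifferent between X and Y.
Column's payoff from X: 14p + 9(1−p). From Y: 11p + 12(1−p).
Set equal: 3p = 3(1−p) → p = 3/6 = 1/2.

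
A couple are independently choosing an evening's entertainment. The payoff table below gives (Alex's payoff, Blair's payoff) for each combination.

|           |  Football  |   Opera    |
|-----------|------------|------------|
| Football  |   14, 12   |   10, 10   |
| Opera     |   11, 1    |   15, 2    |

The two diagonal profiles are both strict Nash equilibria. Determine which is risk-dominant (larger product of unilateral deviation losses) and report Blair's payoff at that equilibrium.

At both Football: Alex loses 14 − 11 = 3 by deviating; Blair loses 12 − 10 = 2. Product = 3·2 = 6.
At both Opera: Alex loses 15 − 10 = 5 by deviating; Blair loses 2 − 1 = 1. Product = 5·1 = 5.
6 > 5, so both Football is risk-dominant. Blair's payoff there is 12.

12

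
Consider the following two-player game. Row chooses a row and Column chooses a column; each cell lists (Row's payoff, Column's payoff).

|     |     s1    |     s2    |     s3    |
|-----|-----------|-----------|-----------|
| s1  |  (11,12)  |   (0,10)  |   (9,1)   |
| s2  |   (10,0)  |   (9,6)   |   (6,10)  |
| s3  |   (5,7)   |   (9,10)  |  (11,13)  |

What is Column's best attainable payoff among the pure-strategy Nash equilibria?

13

Both s1 is a pure NE (Row: 11 ≥ 10; Column: 12 ≥ 10). Column gets 12.
Both s3 is a pure NE (Row: 11 ≥ 9; Column: 13 ≥ 10). Column gets 13.
Every other cell has a profitable deviation for at least one player. Highest of {12, 13} is 13.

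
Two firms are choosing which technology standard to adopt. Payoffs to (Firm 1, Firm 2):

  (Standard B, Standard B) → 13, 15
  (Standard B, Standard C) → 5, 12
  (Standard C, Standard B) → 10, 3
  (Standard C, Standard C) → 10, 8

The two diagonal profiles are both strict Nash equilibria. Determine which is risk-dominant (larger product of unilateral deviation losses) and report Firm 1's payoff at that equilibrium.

10

At both Standard B: Firm 1 loses 13 − 10 = 3 by deviating; Firm 2 loses 15 − 12 = 3. Product = 3·3 = 9.
At both Standard C: Firm 1 loses 10 − 5 = 5 by deviating; Firm 2 loses 8 − 3 = 5. Product = 5·5 = 25.
25 > 9, so both Standard C is risk-dominant. Firm 1's payoff there is 10.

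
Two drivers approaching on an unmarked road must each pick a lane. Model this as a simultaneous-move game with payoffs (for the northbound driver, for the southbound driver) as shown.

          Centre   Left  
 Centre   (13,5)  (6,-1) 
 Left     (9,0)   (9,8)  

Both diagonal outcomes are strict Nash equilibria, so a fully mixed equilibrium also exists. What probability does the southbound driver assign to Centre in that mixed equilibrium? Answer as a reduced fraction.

3/7

The southbound driver's mix q on Centre must make the northbound driver indifferent between Centre and Left.
The northbound driver's payoff from Centre: 13q + 6(1−q). From Left: 9q + 9(1−q).
Set equal: 4q = 3(1−q) → q = 3/7.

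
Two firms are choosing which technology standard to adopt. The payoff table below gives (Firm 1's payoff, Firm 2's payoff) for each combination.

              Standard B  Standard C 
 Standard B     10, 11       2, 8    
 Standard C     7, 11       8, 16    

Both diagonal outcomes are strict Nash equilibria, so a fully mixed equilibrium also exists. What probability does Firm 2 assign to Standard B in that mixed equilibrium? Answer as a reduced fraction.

Firm 2's mix q on Standard B must make Firm 1 indifferent between Standard B and Standard C.
Firm 1's payoff from Standard B: 10q + 2(1−q). From Standard C: 7q + 8(1−q).
Set equal: 3q = 6(1−q) → q = 6/9 = 2/3.

2/3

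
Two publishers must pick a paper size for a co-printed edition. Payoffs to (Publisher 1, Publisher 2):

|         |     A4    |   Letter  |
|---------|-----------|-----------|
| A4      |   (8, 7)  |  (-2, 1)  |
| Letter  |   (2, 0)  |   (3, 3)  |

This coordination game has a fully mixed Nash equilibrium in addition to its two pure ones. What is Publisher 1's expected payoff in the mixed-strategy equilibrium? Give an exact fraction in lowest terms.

28/11

Publisher 2 mixes with probability q on A4, chosen so Publisher 1 is indifferent: 8q + (-2)(1−q) = 2q + 3(1−q) gives q = 5/11.
Publisher 1's expected payoff (from either row, since indifferent) is 8·5/11 + (-2)·6/11 = 28/11.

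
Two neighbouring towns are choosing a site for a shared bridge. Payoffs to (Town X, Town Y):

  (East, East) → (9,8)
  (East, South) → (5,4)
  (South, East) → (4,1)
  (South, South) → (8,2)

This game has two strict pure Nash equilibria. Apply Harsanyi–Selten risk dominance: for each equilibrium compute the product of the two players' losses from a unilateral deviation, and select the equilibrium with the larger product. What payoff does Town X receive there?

9

At both East: Town X loses 9 − 4 = 5 by deviating; Town Y loses 8 − 4 = 4. Product = 5·4 = 20.
At both South: Town X loses 8 − 5 = 3 by deviating; Town Y loses 2 − 1 = 1. Product = 3·1 = 3.
20 > 3, so both East is risk-dominant. Town X's payoff there is 9.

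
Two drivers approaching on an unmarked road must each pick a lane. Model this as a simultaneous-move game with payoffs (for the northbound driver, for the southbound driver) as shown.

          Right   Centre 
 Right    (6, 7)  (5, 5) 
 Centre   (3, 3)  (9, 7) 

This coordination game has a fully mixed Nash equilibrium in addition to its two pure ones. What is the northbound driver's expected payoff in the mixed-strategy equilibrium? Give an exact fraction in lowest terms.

39/7

The southbound driver mixes with probability q on Right, chosen so the northbound driver is indifferent: 6q + 5(1−q) = 3q + 9(1−q) gives q = 4/7.
The northbound driver's expected payoff (from either row, since indifferent) is 6·4/7 + 5·3/7 = 39/7.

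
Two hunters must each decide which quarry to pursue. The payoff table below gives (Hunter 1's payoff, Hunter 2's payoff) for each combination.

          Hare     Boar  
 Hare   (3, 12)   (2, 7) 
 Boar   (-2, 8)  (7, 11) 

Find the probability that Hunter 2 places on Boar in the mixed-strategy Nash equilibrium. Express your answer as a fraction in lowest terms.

1/2

Hunter 2's mix q on Hare must make Hunter 1 indifferent between Hare and Boar.
Hunter 1's payoff from Hare: 3q + 2(1−q). From Boar: (-2)q + 7(1−q).
Set equal: 5q = 5(1−q) → q = 5/10 = 1/2.
Probability on Boar is 1 − 1/2 = 1/2.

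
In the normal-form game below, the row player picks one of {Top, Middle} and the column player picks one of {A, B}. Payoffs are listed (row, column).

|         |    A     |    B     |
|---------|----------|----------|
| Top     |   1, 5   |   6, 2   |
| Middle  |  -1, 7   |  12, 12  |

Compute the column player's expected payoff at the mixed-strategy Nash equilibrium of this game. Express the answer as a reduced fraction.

The row player mixes with probability p on Top, chosen so the column player is indifferent: 5p + 7(1−p) = 2p + 12(1−p) gives p = 5/8.
The column player's expected payoff is 5·5/8 + 7·3/8 = 23/4.

23/4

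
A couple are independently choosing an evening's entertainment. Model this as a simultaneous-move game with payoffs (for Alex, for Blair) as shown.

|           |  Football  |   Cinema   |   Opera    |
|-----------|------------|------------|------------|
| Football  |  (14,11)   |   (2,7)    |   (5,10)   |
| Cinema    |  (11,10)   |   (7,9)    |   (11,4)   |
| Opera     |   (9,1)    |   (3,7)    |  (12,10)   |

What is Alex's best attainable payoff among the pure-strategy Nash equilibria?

Both Football is a pure NE (Alex: 14 ≥ 11; Blair: 11 ≥ 10). Alex gets 14.
Both Opera is a pure NE (Alex: 12 ≥ 11; Blair: 10 ≥ 7). Alex gets 12.
Every other cell has a profitable deviation for at least one player. Highest of {14, 12} is 14.

14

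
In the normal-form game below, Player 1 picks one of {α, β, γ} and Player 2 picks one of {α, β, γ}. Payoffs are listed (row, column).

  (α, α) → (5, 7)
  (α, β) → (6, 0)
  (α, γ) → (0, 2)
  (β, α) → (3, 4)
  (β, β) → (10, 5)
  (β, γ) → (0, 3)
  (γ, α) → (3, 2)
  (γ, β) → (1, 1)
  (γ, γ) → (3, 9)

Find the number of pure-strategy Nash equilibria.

3

Both α: Player 1 gets 5 (best alternative 3); Player 2 gets 7 (best alternative 2). Neither deviates — NE.
Both β: Player 1 gets 10 (best alternative 6); Player 2 gets 5 (best alternative 4). Neither deviates — NE.
Both γ: Player 1 gets 3 (best alternative 0); Player 2 gets 9 (best alternative 2). Neither deviates — NE.
(β, γ) is not a NE: Player 1 would switch to γ (3 > 0).
No other cell survives both best-response checks, so there are 3 pure NE.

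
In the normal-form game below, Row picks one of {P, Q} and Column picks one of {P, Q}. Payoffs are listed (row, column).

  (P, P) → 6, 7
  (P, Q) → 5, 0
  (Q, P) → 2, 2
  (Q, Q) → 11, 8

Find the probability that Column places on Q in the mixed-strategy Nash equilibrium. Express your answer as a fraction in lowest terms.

2/5

Column's mix q on P must make Row indifferent between P and Q.
Row's payoff from P: 6q + 5(1−q). From Q: 2q + 11(1−q).
Set equal: 4q = 6(1−q) → q = 6/10 = 3/5.
Probability on Q is 1 − 3/5 = 2/5.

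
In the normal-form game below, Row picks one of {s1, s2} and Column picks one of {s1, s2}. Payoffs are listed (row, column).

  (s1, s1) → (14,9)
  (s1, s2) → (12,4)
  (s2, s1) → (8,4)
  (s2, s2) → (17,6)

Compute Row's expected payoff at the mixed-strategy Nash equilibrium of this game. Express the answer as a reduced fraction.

Column mixes with probability q on s1, chosen so Row is indifferent: 14q + 12(1−q) = 8q + 17(1−q) gives q = 5/11.
Row's expected payoff (from either row, since indifferent) is 14·5/11 + 12·6/11 = 142/11.

142/11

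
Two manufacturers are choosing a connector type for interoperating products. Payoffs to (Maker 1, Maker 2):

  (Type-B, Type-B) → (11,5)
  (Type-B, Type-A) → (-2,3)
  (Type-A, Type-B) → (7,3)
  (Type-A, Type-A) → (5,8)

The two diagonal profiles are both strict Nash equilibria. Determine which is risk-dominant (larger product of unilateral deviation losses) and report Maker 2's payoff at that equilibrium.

8

At both Type-B: Maker 1 loses 11 − 7 = 4 by deviating; Maker 2 loses 5 − 3 = 2. Product = 4·2 = 8.
At both Type-A: Maker 1 loses 5 − (-2) = 7 by deviating; Maker 2 loses 8 − 3 = 5. Product = 7·5 = 35.
35 > 8, so both Type-A is risk-dominant. Maker 2's payoff there is 8.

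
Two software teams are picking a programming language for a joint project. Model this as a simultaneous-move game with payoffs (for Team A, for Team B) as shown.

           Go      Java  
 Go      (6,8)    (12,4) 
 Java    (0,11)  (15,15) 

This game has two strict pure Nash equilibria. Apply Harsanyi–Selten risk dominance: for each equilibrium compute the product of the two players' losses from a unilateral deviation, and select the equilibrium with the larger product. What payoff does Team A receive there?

6

At both Go: Team A loses 6 − 0 = 6 by deviating; Team B loses 8 − 4 = 4. Product = 6·4 = 24.
At both Java: Team A loses 15 − 12 = 3 by deviating; Team B loses 15 − 11 = 4. Product = 3·4 = 12.
24 > 12, so both Go is risk-dominant. Team A's payoff there is 6.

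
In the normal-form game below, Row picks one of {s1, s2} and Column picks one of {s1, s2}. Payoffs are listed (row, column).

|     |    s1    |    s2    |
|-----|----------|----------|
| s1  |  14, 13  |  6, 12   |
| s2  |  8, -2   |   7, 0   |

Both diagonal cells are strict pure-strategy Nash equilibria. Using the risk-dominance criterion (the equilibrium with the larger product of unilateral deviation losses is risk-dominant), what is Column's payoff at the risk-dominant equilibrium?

At both s1: Row loses 14 − 8 = 6 by deviating; Column loses 13 − 12 = 1. Product = 6·1 = 6.
At both s2: Row loses 7 − 6 = 1 by deviating; Column loses 0 − (-2) = 2. Product = 1·2 = 2.
6 > 2, so both s1 is risk-dominant. Column's payoff there is 13.

13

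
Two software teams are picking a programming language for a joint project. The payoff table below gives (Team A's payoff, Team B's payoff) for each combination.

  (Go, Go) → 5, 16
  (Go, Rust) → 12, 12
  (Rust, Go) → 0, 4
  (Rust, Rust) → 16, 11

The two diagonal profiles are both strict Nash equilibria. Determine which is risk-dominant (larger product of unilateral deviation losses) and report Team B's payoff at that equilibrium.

At both Go: Team A loses 5 − 0 = 5 by deviating; Team B loses 16 − 12 = 4. Product = 5·4 = 20.
At both Rust: Team A loses 16 − 12 = 4 by deviating; Team B loses 11 − 4 = 7. Product = 4·7 = 28.
28 > 20, so both Rust is risk-dominant. Team B's payoff there is 11.

11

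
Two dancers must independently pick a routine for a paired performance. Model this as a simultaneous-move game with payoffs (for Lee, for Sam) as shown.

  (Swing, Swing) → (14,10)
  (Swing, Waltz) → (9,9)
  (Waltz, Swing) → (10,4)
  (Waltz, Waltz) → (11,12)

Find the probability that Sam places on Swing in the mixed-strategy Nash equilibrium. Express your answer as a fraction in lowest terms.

1/3

Sam's mix q on Swing must make Lee indifferent between Swing and Waltz.
Lee's payoff from Swing: 14q + 9(1−q). From Waltz: 10q + 11(1−q).
Set equal: 4q = 2(1−q) → q = 2/6 = 1/3.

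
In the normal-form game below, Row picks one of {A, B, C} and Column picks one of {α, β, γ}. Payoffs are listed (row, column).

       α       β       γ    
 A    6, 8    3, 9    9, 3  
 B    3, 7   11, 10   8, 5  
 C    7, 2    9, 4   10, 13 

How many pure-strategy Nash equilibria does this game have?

2

(B, β): Row gets 11 (best alternative 9); Column gets 10 (best alternative 7). Neither deviates — NE.
(C, γ): Row gets 10 (best alternative 9); Column gets 13 (best alternative 4). Neither deviates — NE.
(A, α) is not a NE: Row would switch to C (7 > 6).
No other cell survives both best-response checks, so there are 2 pure NE.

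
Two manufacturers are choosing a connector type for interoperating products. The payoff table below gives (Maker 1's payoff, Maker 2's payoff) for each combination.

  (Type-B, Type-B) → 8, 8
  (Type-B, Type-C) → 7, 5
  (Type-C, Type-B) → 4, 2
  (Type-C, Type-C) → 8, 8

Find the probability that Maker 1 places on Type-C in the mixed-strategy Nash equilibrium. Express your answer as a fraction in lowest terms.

Maker 1's mix p on Type-B must make Maker 2 indifferent between Type-B and Type-C.
Maker 2's payoff from Type-B: 8p + 2(1−p). From Type-C: 5p + 8(1−p).
Set equal: 3p = 6(1−p) → p = 6/9 = 2/3.
Probability on Type-C is 1 − 2/3 = 1/3.

1/3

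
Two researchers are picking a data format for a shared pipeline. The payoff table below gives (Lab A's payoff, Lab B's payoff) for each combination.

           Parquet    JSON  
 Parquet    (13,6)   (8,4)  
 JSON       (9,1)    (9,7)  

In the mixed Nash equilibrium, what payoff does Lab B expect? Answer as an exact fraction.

19/4

Lab A mixes with probability p on Parquet, chosen so Lab B is indifferent: 6p + 1(1−p) = 4p + 7(1−p) gives p = 3/4.
Lab B's expected payoff is 6·3/4 + 1·1/4 = 19/4.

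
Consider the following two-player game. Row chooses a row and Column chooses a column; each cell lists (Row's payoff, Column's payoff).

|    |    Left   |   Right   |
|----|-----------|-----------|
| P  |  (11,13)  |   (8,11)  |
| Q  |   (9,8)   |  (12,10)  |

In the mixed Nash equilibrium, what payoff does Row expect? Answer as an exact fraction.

10

Column mixes with probability q on Left, chosen so Row is indifferent: 11q + 8(1−q) = 9q + 12(1−q) gives q = 2/3.
Row's expected payoff (from either row, since indifferent) is 11·2/3 + 8·1/3 = 10.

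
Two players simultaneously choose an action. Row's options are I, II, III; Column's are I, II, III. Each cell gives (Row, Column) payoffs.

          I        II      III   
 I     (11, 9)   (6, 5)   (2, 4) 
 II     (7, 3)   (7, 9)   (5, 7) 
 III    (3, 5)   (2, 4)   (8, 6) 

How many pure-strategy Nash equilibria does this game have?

3

Both I: Row gets 11 (best alternative 7); Column gets 9 (best alternative 5). Neither deviates — NE.
Both II: Row gets 7 (best alternative 6); Column gets 9 (best alternative 7). Neither deviates — NE.
Both III: Row gets 8 (best alternative 5); Column gets 6 (best alternative 5). Neither deviates — NE.
(I, III) is not a NE: Row would switch to III (8 > 2).
No other cell survives both best-response checks, so there are 3 pure NE.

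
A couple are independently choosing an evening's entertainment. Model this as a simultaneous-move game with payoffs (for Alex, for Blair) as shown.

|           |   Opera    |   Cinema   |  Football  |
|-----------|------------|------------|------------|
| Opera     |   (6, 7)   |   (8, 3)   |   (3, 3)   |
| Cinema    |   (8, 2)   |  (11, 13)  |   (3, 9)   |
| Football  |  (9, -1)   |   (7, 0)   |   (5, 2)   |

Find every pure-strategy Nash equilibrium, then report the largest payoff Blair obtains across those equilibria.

13

Both Cinema is a pure NE (Alex: 11 ≥ 8; Blair: 13 ≥ 9). Blair gets 13.
Both Football is a pure NE (Alex: 5 ≥ 3; Blair: 2 ≥ 0). Blair gets 2.
Every other cell has a profitable deviation for at least one player. Highest of {13, 2} is 13.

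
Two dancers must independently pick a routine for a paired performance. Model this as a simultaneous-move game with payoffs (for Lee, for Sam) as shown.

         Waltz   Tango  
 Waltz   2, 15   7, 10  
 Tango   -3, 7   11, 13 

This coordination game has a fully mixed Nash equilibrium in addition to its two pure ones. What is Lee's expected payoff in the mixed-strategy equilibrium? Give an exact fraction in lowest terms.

Sam mixes with probability q on Waltz, chosen so Lee is indifferent: 2q + 7(1−q) = (-3)q + 11(1−q) gives q = 4/9.
Lee's expected payoff (from either row, since indifferent) is 2·4/9 + 7·5/9 = 43/9.

43/9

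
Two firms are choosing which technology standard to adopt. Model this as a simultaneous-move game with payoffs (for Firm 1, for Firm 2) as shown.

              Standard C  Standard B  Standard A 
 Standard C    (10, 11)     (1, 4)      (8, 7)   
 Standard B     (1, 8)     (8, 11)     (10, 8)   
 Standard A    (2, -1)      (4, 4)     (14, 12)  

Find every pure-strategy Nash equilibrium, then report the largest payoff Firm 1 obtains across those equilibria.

Both Standard C is a pure NE (Firm 1: 10 ≥ 2; Firm 2: 11 ≥ 7). Firm 1 gets 10.
Both Standard B is a pure NE (Firm 1: 8 ≥ 4; Firm 2: 11 ≥ 8). Firm 1 gets 8.
Both Standard A is a pure NE (Firm 1: 14 ≥ 10; Firm 2: 12 ≥ 4). Firm 1 gets 14.
Every other cell has a profitable deviation for at least one player. Highest of {10, 8, 14} is 14.

14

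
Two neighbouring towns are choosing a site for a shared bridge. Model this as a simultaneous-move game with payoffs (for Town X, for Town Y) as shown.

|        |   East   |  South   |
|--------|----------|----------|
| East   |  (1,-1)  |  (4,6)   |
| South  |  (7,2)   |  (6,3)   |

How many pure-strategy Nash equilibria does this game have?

1

Both South: Town X gets 6 (best alternative 4); Town Y gets 3 (best alternative 2). Neither deviates — NE.
Both East is not a NE: Town X would switch to South (7 > 1).
No other cell survives both best-response checks, so there is 1 pure NE.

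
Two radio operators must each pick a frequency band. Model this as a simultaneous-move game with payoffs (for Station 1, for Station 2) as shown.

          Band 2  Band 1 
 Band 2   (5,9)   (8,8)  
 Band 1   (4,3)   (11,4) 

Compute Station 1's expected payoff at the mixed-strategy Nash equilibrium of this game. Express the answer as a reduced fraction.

Station 2 mixes with probability q on Band 2, chosen so Station 1 is indifferent: 5q + 8(1−q) = 4q + 11(1−q) gives q = 3/4.
Station 1's expected payoff (from either row, since indifferent) is 5·3/4 + 8·1/4 = 23/4.

23/4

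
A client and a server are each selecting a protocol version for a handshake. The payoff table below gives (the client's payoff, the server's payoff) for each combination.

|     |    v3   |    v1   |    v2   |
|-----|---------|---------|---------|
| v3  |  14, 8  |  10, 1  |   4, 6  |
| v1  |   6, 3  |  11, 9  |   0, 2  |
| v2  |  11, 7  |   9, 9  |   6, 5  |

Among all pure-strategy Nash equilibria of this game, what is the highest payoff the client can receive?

Both v3 is a pure NE (the client: 14 ≥ 11; the server: 8 ≥ 6). The client gets 14.
Both v1 is a pure NE (the client: 11 ≥ 10; the server: 9 ≥ 3). The client gets 11.
Every other cell has a profitable deviation for at least one player. Highest of {14, 11} is 14.

14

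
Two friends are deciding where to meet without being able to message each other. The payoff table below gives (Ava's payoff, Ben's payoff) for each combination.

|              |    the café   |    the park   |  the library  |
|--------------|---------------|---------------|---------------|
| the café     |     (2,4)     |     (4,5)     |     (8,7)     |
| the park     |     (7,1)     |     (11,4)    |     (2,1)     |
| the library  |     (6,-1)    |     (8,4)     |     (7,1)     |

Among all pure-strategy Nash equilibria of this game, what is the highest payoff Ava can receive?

11

(the café, the library) is a pure NE (Ava: 8 ≥ 7; Ben: 7 ≥ 5). Ava gets 8.
Both the park is a pure NE (Ava: 11 ≥ 8; Ben: 4 ≥ 1). Ava gets 11.
Every other cell has a profitable deviation for at least one player. Highest of {8, 11} is 11.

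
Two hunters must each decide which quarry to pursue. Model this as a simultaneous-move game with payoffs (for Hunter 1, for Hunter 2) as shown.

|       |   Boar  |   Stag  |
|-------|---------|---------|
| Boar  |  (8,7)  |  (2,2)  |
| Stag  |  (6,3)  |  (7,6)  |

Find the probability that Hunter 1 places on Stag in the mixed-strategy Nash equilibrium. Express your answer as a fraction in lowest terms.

5/8

Hunter 1's mix p on Boar must make Hunter 2 indifferent between Boar and Stag.
Hunter 2's payoff from Boar: 7p + 3(1−p). From Stag: 2p + 6(1−p).
Set equal: 5p = 3(1−p) → p = 3/8.
Probability on Stag is 1 − 3/8 = 5/8.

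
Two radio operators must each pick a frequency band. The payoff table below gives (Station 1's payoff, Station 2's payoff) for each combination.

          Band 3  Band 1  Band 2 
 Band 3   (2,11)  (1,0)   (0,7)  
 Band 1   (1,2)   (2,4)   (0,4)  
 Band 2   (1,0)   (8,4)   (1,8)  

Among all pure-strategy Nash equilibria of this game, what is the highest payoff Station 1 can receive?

Both Band 3 is a pure NE (Station 1: 2 ≥ 1; Station 2: 11 ≥ 7). Station 1 gets 2.
Both Band 2 is a pure NE (Station 1: 1 ≥ 0; Station 2: 8 ≥ 4). Station 1 gets 1.
Every other cell has a profitable deviation for at least one player. Highest of {2, 1} is 2.

2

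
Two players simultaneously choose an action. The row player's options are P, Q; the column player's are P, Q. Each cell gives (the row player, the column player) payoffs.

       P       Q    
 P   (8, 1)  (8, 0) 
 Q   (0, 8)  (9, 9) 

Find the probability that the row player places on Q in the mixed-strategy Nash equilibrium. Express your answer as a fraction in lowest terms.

1/2

The row player's mix p on P must make the column player indifferent between P and Q.
The column player's payoff from P: 1p + 8(1−p). From Q: 0p + 9(1−p).
Set equal: 1p = 1(1−p) → p = 1/2.
Probability on Q is 1 − 1/2 = 1/2.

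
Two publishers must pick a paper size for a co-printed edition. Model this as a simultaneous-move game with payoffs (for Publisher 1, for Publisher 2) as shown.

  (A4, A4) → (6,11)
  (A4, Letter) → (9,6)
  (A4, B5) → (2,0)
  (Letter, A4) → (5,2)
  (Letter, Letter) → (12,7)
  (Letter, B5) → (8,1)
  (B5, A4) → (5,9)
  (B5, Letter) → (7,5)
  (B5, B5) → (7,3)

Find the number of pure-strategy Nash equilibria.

2

Both A4: Publisher 1 gets 6 (best alternative 5); Publisher 2 gets 11 (best alternative 6). Neither deviates — NE.
Both Letter: Publisher 1 gets 12 (best alternative 9); Publisher 2 gets 7 (best alternative 2). Neither deviates — NE.
Both B5 is not a NE: Publisher 1 would switch to Letter (8 > 7).
No other cell survives both best-response checks, so there are 2 pure NE.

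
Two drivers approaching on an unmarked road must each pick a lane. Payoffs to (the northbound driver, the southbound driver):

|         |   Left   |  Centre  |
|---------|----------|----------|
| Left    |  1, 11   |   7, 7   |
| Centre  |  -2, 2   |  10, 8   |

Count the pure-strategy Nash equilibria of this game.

2

Both Left: the northbound driver gets 1 (best alternative -2); the southbound driver gets 11 (best alternative 7). Neither deviates — NE.
Both Centre: the northbound driver gets 10 (best alternative 7); the southbound driver gets 8 (best alternative 2). Neither deviates — NE.
(Left, Centre) is not a NE: the northbound driver would switch to Centre (10 > 7).
No other cell survives both best-response checks, so there are 2 pure NE.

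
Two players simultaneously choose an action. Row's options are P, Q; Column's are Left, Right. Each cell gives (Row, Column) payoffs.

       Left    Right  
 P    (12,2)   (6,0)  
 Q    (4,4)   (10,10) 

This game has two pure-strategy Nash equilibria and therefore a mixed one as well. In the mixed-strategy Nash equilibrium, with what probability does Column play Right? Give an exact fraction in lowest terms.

Column's mix q on Left must make Row indifferent between P and Q.
Row's payoff from P: 12q + 6(1−q). From Q: 4q + 10(1−q).
Set equal: 8q = 4(1−q) → q = 4/12 = 1/3.
Probability on Right is 1 − 1/3 = 2/3.

2/3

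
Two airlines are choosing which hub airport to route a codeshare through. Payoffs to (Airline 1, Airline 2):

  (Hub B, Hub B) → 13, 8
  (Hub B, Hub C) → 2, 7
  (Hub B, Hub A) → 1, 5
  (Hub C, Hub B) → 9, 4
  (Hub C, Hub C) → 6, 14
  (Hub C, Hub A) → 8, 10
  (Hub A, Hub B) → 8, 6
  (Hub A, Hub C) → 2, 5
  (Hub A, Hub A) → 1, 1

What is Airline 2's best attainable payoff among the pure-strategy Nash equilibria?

14

Both Hub B is a pure NE (Airline 1: 13 ≥ 9; Airline 2: 8 ≥ 7). Airline 2 gets 8.
Both Hub C is a pure NE (Airline 1: 6 ≥ 2; Airline 2: 14 ≥ 10). Airline 2 gets 14.
Every other cell has a profitable deviation for at least one player. Highest of {8, 14} is 14.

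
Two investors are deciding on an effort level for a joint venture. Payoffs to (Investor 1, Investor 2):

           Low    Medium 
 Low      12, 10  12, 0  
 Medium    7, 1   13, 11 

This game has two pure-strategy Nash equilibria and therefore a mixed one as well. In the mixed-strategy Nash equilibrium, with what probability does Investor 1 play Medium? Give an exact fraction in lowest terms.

Investor 1's mix p on Low must make Investor 2 indifferent between Low and Medium.
Investor 2's payoff from Low: 10p + 1(1−p). From Medium: 0p + 11(1−p).
Set equal: 10p = 10(1−p) → p = 10/20 = 1/2.
Probability on Medium is 1 − 1/2 = 1/2.

1/2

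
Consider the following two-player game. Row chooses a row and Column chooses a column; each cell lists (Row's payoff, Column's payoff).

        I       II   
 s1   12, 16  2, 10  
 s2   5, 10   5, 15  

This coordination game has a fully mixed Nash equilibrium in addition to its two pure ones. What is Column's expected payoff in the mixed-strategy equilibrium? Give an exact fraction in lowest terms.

140/11

Row mixes with probability p on s1, chosen so Column is indifferent: 16p + 10(1−p) = 10p + 15(1−p) gives p = 5/11.
Column's expected payoff is 16·5/11 + 10·6/11 = 140/11.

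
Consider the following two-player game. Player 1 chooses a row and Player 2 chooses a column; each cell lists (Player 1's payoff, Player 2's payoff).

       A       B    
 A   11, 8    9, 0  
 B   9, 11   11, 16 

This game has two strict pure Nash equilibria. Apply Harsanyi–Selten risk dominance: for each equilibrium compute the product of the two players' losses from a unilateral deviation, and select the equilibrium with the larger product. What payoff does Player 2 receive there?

8

At both A: Player 1 loses 11 − 9 = 2 by deviating; Player 2 loses 8 − 0 = 8. Product = 2·8 = 16.
At both B: Player 1 loses 11 − 9 = 2 by deviating; Player 2 loses 16 − 11 = 5. Product = 2·5 = 10.
16 > 10, so both A is risk-dominant. Player 2's payoff there is 8.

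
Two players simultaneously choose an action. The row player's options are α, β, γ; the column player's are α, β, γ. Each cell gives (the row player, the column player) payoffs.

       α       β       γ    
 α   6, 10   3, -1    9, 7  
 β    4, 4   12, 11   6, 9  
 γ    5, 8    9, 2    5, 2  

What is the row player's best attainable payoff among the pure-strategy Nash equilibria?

Both α is a pure NE (the row player: 6 ≥ 5; the column player: 10 ≥ 7). The row player gets 6.
Both β is a pure NE (the row player: 12 ≥ 9; the column player: 11 ≥ 9). The row player gets 12.
Every other cell has a profitable deviation for at least one player. Highest of {6, 12} is 12.

12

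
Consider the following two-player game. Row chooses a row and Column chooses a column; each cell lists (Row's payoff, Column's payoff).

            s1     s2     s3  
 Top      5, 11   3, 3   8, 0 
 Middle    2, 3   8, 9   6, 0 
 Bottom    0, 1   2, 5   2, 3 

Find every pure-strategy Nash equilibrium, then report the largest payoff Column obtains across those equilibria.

11

(Top, s1) is a pure NE (Row: 5 ≥ 2; Column: 11 ≥ 3). Column gets 11.
(Middle, s2) is a pure NE (Row: 8 ≥ 3; Column: 9 ≥ 3). Column gets 9.
Every other cell has a profitable deviation for at least one player. Highest of {11, 9} is 11.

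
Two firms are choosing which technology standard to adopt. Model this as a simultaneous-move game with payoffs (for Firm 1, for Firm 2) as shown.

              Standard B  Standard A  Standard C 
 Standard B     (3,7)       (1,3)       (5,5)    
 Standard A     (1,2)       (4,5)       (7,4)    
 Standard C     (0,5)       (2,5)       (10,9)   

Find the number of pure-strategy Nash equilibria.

3

Both Standard B: Firm 1 gets 3 (best alternative 1); Firm 2 gets 7 (best alternative 5). Neither deviates — NE.
Both Standard A: Firm 1 gets 4 (best alternative 2); Firm 2 gets 5 (best alternative 4). Neither deviates — NE.
Both Standard C: Firm 1 gets 10 (best alternative 7); Firm 2 gets 9 (best alternative 5). Neither deviates — NE.
(Standard A, Standard C) is not a NE: Firm 1 would switch to Standard C (10 > 7).
No other cell survives both best-response checks, so there are 3 pure NE.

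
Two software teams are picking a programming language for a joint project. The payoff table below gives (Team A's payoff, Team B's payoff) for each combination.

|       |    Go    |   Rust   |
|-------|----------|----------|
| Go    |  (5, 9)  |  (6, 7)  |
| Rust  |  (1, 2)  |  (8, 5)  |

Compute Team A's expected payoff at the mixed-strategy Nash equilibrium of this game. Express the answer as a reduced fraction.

Team B mixes with probability q on Go, chosen so Team A is indifferent: 5q + 6(1−q) = 1q + 8(1−q) gives q = 1/3.
Team A's expected payoff (from either row, since indifferent) is 5·1/3 + 6·2/3 = 17/3.

17/3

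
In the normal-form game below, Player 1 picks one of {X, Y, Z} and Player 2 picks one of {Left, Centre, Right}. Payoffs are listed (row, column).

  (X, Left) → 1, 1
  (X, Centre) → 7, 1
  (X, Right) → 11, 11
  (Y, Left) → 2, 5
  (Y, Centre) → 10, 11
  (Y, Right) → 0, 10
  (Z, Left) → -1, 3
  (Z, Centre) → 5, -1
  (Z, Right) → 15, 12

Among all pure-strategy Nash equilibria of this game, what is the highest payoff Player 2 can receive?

(Y, Centre) is a pure NE (Player 1: 10 ≥ 7; Player 2: 11 ≥ 10). Player 2 gets 11.
(Z, Right) is a pure NE (Player 1: 15 ≥ 11; Player 2: 12 ≥ 3). Player 2 gets 12.
Every other cell has a profitable deviation for at least one player. Highest of {11, 12} is 12.

12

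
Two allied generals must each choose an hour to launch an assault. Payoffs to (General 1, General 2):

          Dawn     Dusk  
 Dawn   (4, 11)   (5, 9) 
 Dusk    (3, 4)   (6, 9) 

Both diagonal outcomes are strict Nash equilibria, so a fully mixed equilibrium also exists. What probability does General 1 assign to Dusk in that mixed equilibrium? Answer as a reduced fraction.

General 1's mix p on Dawn must make General 2 indifferent between Dawn and Dusk.
General 2's payoff from Dawn: 11p + 4(1−p). From Dusk: 9p + 9(1−p).
Set equal: 2p = 5(1−p) → p = 5/7.
Probability on Dusk is 1 − 5/7 = 2/7.

2/7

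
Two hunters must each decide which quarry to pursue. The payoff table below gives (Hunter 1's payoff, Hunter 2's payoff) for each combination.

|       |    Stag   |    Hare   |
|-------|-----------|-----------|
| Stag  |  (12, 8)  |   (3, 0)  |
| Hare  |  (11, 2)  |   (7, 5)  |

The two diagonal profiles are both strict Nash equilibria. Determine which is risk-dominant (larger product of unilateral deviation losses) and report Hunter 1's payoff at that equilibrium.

7

At both Stag: Hunter 1 loses 12 − 11 = 1 by deviating; Hunter 2 loses 8 − 0 = 8. Product = 1·8 = 8.
At both Hare: Hunter 1 loses 7 − 3 = 4 by deviating; Hunter 2 loses 5 − 2 = 3. Product = 4·3 = 12.
12 > 8, so both Hare is risk-dominant. Hunter 1's payoff there is 7.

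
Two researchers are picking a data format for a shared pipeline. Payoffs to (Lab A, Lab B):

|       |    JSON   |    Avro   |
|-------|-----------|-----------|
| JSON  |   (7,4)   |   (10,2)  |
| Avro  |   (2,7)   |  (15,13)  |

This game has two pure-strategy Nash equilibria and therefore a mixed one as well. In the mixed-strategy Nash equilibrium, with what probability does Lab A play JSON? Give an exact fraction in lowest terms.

Lab A's mix p on JSON must make Lab B indifferent between JSON and Avro.
Lab B's payoff from JSON: 4p + 7(1−p). From Avro: 2p + 13(1−p).
Set equal: 2p = 6(1−p) → p = 6/8 = 3/4.

3/4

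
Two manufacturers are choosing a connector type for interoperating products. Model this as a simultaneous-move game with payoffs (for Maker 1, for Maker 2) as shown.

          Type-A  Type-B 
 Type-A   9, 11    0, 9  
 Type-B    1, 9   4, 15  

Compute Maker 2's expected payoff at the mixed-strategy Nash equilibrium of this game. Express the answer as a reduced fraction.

21/2

Maker 1 mixes with probability p on Type-A, chosen so Maker 2 is indifferent: 11p + 9(1−p) = 9p + 15(1−p) gives p = 3/4.
Maker 2's expected payoff is 11·3/4 + 9·1/4 = 21/2.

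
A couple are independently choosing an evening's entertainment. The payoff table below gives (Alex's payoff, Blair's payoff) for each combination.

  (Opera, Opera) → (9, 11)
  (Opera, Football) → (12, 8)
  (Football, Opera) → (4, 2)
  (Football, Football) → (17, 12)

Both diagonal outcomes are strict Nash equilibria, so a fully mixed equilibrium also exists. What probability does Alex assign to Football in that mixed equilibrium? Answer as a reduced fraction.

3/13

Alex's mix p on Opera must make Blair indifferent between Opera and Football.
Blair's payoff from Opera: 11p + 2(1−p). From Football: 8p + 12(1−p).
Set equal: 3p = 10(1−p) → p = 10/13.
Probability on Football is 1 − 10/13 = 3/13.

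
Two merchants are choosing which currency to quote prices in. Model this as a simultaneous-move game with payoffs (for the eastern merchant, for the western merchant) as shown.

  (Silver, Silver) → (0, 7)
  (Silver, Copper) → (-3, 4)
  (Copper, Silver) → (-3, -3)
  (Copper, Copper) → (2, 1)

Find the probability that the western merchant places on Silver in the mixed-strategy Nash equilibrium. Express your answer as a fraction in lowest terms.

The western merchant's mix q on Silver must make the eastern merchant indifferent between Silver and Copper.
The eastern merchant's payoff from Silver: 0q + (-3)(1−q). From Copper: (-3)q + 2(1−q).
Set equal: 3q = 5(1−q) → q = 5/8.

5/8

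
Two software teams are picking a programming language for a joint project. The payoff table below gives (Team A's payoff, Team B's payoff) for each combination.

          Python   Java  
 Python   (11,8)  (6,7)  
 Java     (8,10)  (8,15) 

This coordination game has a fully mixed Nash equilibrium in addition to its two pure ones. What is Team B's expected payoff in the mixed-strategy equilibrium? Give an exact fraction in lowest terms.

Team A mixes with probability p on Python, chosen so Team B is indifferent: 8p + 10(1−p) = 7p + 15(1−p) gives p = 5/6.
Team B's expected payoff is 8·5/6 + 10·1/6 = 25/3.

25/3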